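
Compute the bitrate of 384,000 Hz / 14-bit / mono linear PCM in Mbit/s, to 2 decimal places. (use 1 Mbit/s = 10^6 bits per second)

5.38 Mbit/s

Bit rate = 384,000 × 14 × 1 = 5,376,000 bits/s.
= 5.38 Mbit/s.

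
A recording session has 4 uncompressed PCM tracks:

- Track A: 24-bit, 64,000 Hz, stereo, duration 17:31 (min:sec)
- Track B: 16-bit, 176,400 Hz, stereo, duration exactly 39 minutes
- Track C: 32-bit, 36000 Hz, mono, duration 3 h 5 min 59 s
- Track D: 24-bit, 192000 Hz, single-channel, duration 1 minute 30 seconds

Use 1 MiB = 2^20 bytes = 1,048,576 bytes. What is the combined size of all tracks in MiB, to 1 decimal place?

3541.4 MiB

Track A: 17:31 (min:sec) = 1,051 s; 64,000 × 1,051 × 3 × 2 = 403,584,000 bytes.
Track B: exactly 39 minutes = 2,340 s; 176,400 × 2,340 × 2 × 2 = 1,651,104,000 bytes.
Track C: 3 h 5 min 59 s = 11,159 s; 36,000 × 11,159 × 4 × 1 = 1,606,896,000 bytes.
Track D: 1 minute 30 seconds = 90 s; 192,000 × 90 × 3 × 1 = 51,840,000 bytes.
Total = 3,713,424,000 bytes = 3541.4 MiB.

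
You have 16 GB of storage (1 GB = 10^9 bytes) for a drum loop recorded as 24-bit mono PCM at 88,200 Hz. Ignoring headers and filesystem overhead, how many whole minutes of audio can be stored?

1,007 minutes

Uncompressed byte rate = 88,200 × 3 × 1 = 264,600 bytes/s.
Capacity = 16 × 1,000,000,000 = 16,000,000,000 bytes.
16,000,000,000 / 264,600 ≈ 60468.63 s → 1,007 minutes.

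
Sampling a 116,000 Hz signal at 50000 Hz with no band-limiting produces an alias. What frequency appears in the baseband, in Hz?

16,000 Hz

Nyquist = 50,000/2 = 25,000 Hz; 116,000 Hz exceeds it.
Alias = |116,000 − 2×50,000| = |116,000 − 100,000| = 16,000 Hz.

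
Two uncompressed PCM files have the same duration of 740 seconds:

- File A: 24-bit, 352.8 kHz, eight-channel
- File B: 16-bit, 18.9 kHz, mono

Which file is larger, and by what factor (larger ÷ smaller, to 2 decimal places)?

File A: 352,800 × 3 × 8 = 8,467,200 bytes/s.
File B: 18,900 × 2 × 1 = 37,800 bytes/s.
File A is larger; ratio = 6,265,728,000 / 27,972,000 = 224.00.

File A, by a factor of 224.00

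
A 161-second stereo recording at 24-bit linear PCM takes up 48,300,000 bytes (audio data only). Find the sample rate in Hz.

50,000 Hz

Bytes = sample_rate × seconds × bytes_per_sample × channels.
sample_rate = 48,300,000 / (161 × 3 × 2) = 48,300,000 / 966 = 50,000 Hz.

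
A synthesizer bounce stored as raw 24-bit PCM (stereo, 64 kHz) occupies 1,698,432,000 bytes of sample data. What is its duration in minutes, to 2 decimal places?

Byte rate = 64,000 × 3 × 2 = 384,000 bytes/s.
Duration = 1,698,432,000 / 384,000 = 4,423 s.
4,423 s / 60 = 73.72 minutes.

73.72 minutes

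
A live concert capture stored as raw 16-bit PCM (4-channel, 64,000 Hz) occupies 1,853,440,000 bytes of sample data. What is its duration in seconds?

3,620 seconds

Byte rate = 64,000 × 2 × 4 = 512,000 bytes/s.
Duration = 1,853,440,000 / 512,000 = 3,620 s.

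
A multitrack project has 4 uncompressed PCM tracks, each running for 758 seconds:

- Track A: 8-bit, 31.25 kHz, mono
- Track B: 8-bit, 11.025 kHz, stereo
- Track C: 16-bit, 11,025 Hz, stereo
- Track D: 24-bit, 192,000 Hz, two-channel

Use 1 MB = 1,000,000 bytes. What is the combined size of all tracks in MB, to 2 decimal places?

Track A: 31,250 × 758 × 1 × 1 = 23,687,500 bytes.
Track B: 11,025 × 758 × 1 × 2 = 16,713,900 bytes.
Track C: 11,025 × 758 × 2 × 2 = 33,427,800 bytes.
Track D: 192,000 × 758 × 3 × 2 = 873,216,000 bytes.
Total = 947,045,200 bytes = 947.05 MB.

947.05 MB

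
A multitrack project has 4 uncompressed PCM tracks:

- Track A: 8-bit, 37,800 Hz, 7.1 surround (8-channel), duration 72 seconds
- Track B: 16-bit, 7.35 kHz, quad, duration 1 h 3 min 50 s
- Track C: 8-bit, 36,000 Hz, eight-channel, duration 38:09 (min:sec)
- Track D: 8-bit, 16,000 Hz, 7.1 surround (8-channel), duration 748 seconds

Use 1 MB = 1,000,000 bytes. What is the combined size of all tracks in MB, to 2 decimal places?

Track A: 37,800 × 72 × 1 × 8 = 21,772,800 bytes.
Track B: 1 h 3 min 50 s = 3,830 s; 7,350 × 3,830 × 2 × 4 = 225,204,000 bytes.
Track C: 38:09 (min:sec) = 2,289 s; 36,000 × 2,289 × 1 × 8 = 659,232,000 bytes.
Track D: 16,000 × 748 × 1 × 8 = 95,744,000 bytes.
Total = 1,001,952,800 bytes = 1001.95 MB.

1001.95 MB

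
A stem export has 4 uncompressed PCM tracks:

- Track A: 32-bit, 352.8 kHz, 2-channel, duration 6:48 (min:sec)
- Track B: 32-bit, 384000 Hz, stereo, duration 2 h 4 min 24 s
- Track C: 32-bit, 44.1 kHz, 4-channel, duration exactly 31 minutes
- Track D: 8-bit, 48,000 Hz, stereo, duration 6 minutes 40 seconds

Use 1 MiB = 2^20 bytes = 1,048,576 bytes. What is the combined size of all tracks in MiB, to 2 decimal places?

24253.62 MiB

Track A: 6:48 (min:sec) = 408 s; 352,800 × 408 × 4 × 2 = 1,151,539,200 bytes.
Track B: 2 h 4 min 24 s = 7,464 s; 384,000 × 7,464 × 4 × 2 = 22,929,408,000 bytes.
Track C: exactly 31 minutes = 1,860 s; 44,100 × 1,860 × 4 × 4 = 1,312,416,000 bytes.
Track D: 6 minutes 40 seconds = 400 s; 48,000 × 400 × 1 × 2 = 38,400,000 bytes.
Total = 25,431,763,200 bytes = 24253.62 MiB.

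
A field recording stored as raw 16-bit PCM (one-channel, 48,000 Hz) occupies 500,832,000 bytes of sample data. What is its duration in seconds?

5,217 seconds

Byte rate = 48,000 × 2 × 1 = 96,000 bytes/s.
Duration = 500,832,000 / 96,000 = 5,217 s.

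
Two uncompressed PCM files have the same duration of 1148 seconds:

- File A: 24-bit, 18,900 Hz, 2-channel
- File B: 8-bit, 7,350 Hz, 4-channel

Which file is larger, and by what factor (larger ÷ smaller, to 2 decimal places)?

File A, by a factor of 3.86

File A: 18,900 × 3 × 2 = 113,400 bytes/s.
File B: 7,350 × 1 × 4 = 29,400 bytes/s.
File A is larger; ratio = 130,183,200 / 33,751,200 = 3.86.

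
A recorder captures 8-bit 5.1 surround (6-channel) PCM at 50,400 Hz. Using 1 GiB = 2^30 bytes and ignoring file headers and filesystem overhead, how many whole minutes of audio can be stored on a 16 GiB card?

946 minutes

Uncompressed byte rate = 50,400 × 1 × 6 = 302,400 bytes/s.
Capacity = 16 × 1,073,741,824 = 17,179,869,184 bytes.
17,179,869,184 / 302,400 ≈ 56811.74 s → 946 minutes.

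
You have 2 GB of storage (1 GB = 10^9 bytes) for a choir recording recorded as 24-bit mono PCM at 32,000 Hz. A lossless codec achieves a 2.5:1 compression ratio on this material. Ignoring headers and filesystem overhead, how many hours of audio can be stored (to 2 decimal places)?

14.47 hours

Uncompressed byte rate = 32,000 × 3 × 1 = 96,000 bytes/s.
After 2.5:1 compression, effective rate ≈ 38400 bytes/s.
Capacity = 2 × 1,000,000,000 = 2,000,000,000 bytes.
2,000,000,000 / effective rate ≈ 52083.33 s → 14.47 hours.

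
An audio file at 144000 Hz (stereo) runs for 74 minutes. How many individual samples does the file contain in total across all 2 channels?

74 minutes = 4,440 s.
144,000 × 4,440 s × 2 ch = 1,278,720,000 samples.

1,278,720,000 samples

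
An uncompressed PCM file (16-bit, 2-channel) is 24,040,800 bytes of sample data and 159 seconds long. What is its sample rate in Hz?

37,800 Hz

Bytes = sample_rate × seconds × bytes_per_sample × channels.
sample_rate = 24,040,800 / (159 × 2 × 2) = 24,040,800 / 636 = 37,800 Hz.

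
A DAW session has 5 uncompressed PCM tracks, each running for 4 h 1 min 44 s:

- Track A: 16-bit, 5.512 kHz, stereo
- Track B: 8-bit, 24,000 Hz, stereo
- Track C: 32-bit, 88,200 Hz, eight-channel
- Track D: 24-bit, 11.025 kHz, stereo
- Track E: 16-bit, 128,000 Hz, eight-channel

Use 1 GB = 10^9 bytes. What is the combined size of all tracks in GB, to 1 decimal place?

72.6 GB

4 h 1 min 44 s = 14,504 s.
Track A: 5,512 × 14,504 × 2 × 2 = 319,784,192 bytes.
Track B: 24,000 × 14,504 × 1 × 2 = 696,192,000 bytes.
Track C: 88,200 × 14,504 × 4 × 8 = 40,936,089,600 bytes.
Track D: 11,025 × 14,504 × 3 × 2 = 959,439,600 bytes.
Track E: 128,000 × 14,504 × 2 × 8 = 29,704,192,000 bytes.
Total = 72,615,697,392 bytes = 72.6 GB.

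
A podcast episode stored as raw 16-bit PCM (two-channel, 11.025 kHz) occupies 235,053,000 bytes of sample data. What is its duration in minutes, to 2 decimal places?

88.83 minutes

Byte rate = 11,025 × 2 × 2 = 44,100 bytes/s.
Duration = 235,053,000 / 44,100 = 5,330 s.
5,330 s / 60 = 88.83 minutes.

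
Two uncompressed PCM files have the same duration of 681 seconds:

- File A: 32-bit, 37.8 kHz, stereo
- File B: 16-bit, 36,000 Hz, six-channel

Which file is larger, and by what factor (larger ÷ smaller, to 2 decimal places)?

File B, by a factor of 1.43

File A: 37,800 × 4 × 2 = 302,400 bytes/s.
File B: 36,000 × 2 × 6 = 432,000 bytes/s.
File B is larger; ratio = 294,192,000 / 205,934,400 = 1.43.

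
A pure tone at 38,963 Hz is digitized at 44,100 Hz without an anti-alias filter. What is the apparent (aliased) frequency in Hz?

Nyquist = 44,100/2 = 22,050 Hz; 38,963 Hz exceeds it.
Alias = |38,963 − 1×44,100| = |38,963 − 44,100| = 5,137 Hz.

5,137 Hz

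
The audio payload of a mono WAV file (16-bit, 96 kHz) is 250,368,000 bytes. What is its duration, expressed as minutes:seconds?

Byte rate = 96,000 × 2 × 1 = 192,000 bytes/s.
Duration = 250,368,000 / 192,000 = 1,304 s.
1,304 s = 21:44.

21:44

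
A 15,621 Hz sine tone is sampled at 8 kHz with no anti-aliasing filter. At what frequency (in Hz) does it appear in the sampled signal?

Nyquist = 8,000/2 = 4,000 Hz; 15,621 Hz exceeds it.
Alias = |15,621 − 2×8,000| = |15,621 − 16,000| = 379 Hz.

379 Hz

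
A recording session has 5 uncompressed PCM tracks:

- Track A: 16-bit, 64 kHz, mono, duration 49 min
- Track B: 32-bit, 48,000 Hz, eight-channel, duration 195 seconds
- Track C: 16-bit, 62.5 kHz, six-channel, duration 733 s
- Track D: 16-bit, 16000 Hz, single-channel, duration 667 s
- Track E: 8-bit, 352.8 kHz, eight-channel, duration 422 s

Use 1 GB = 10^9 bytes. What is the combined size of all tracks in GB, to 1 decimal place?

Track A: 49 min = 2,940 s; 64,000 × 2,940 × 2 × 1 = 376,320,000 bytes.
Track B: 48,000 × 195 × 4 × 8 = 299,520,000 bytes.
Track C: 62,500 × 733 × 2 × 6 = 549,750,000 bytes.
Track D: 16,000 × 667 × 2 × 1 = 21,344,000 bytes.
Track E: 352,800 × 422 × 1 × 8 = 1,191,052,800 bytes.
Total = 2,437,986,800 bytes = 2.4 GB.

2.4 GB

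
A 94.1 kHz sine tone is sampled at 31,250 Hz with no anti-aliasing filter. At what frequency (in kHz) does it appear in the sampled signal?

0.35 kHz

Nyquist = 31,250/2 = 15,625 Hz; 94,100 Hz exceeds it.
Alias = |94,100 − 3×31,250| = |94,100 − 93,750| = 350 Hz = 0.35 kHz.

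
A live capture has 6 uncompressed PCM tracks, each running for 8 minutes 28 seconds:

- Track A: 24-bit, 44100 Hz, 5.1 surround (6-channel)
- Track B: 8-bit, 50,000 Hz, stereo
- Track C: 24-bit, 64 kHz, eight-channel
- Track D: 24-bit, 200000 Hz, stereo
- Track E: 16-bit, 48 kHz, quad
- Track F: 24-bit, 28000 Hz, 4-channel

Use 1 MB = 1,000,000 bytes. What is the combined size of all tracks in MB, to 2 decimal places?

8 minutes 28 seconds = 508 s.
Track A: 44,100 × 508 × 3 × 6 = 403,250,400 bytes.
Track B: 50,000 × 508 × 1 × 2 = 50,800,000 bytes.
Track C: 64,000 × 508 × 3 × 8 = 780,288,000 bytes.
Track D: 200,000 × 508 × 3 × 2 = 609,600,000 bytes.
Track E: 48,000 × 508 × 2 × 4 = 195,072,000 bytes.
Track F: 28,000 × 508 × 3 × 4 = 170,688,000 bytes.
Total = 2,209,698,400 bytes = 2209.70 MB.

2209.70 MB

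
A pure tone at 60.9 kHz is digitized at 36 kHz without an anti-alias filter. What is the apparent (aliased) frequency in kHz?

Nyquist = 36,000/2 = 18,000 Hz; 60,900 Hz exceeds it.
Alias = |60,900 − 2×36,000| = |60,900 − 72,000| = 11,100 Hz = 11.1 kHz.

11.1 kHz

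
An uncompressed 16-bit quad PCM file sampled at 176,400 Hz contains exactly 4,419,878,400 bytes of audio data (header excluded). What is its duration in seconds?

Byte rate = 176,400 × 2 × 4 = 1,411,200 bytes/s.
Duration = 4,419,878,400 / 1,411,200 = 3,132 s.

3,132 seconds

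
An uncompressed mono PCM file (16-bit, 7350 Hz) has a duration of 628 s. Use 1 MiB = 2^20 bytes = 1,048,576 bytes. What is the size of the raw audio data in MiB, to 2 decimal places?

8.80 MiB

Bytes = 7,350 samples/s × 628 s × 2 bytes/sample × 1 ch = 9,231,600 bytes.
9,231,600 / 1,048,576 = 8.80 MiB.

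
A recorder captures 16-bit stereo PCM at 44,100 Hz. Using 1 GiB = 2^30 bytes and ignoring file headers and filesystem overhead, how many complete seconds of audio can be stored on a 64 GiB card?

Uncompressed byte rate = 44,100 × 2 × 2 = 176,400 bytes/s.
Capacity = 64 × 1,073,741,824 = 68,719,476,736 bytes.
68,719,476,736 / 176,400 ≈ 389566.19 s → 389,566 seconds.

389,566 seconds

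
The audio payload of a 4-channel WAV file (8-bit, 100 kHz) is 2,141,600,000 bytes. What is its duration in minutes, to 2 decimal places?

Byte rate = 100,000 × 1 × 4 = 400,000 bytes/s.
Duration = 2,141,600,000 / 400,000 = 5,354 s.
5,354 s / 60 = 89.23 minutes.

89.23 minutes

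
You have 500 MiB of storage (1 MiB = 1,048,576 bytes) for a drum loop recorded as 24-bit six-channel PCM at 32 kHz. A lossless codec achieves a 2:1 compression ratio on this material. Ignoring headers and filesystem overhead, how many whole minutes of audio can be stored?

Uncompressed byte rate = 32,000 × 3 × 6 = 576,000 bytes/s.
After 2:1 compression, effective rate ≈ 288000 bytes/s.
Capacity = 500 × 1,048,576 = 524,288,000 bytes.
524,288,000 / effective rate ≈ 1820.44 s → 30 minutes.

30 minutes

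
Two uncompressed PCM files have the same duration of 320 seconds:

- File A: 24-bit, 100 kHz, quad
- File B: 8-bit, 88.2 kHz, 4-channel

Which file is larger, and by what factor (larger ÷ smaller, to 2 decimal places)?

File A, by a factor of 3.40

File A: 100,000 × 3 × 4 = 1,200,000 bytes/s.
File B: 88,200 × 1 × 4 = 352,800 bytes/s.
File A is larger; ratio = 384,000,000 / 112,896,000 = 3.40.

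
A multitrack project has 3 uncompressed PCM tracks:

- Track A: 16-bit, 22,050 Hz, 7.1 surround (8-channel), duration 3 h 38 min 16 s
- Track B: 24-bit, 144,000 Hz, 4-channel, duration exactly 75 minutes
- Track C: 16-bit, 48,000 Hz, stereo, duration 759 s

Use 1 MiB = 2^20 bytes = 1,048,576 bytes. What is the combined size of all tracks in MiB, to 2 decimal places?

Track A: 3 h 38 min 16 s = 13,096 s; 22,050 × 13,096 × 2 × 8 = 4,620,268,800 bytes.
Track B: exactly 75 minutes = 4,500 s; 144,000 × 4,500 × 3 × 4 = 7,776,000,000 bytes.
Track C: 48,000 × 759 × 2 × 2 = 145,728,000 bytes.
Total = 12,541,996,800 bytes = 11960.98 MiB.

11960.98 MiB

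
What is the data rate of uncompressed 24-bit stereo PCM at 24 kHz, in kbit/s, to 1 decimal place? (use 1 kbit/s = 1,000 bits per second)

Bit rate = 24,000 × 24 × 2 = 1,152,000 bits/s.
= 1152.0 kbit/s.

1152.0 kbit/s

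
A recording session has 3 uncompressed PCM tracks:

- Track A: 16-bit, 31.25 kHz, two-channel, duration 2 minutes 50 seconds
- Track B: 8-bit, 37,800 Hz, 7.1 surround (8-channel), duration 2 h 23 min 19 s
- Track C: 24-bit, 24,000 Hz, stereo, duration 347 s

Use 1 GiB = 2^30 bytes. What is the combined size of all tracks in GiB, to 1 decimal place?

2.5 GiB

Track A: 2 minutes 50 seconds = 170 s; 31,250 × 170 × 2 × 2 = 21,250,000 bytes.
Track B: 2 h 23 min 19 s = 8,599 s; 37,800 × 8,599 × 1 × 8 = 2,600,337,600 bytes.
Track C: 24,000 × 347 × 3 × 2 = 49,968,000 bytes.
Total = 2,671,555,600 bytes = 2.5 GiB.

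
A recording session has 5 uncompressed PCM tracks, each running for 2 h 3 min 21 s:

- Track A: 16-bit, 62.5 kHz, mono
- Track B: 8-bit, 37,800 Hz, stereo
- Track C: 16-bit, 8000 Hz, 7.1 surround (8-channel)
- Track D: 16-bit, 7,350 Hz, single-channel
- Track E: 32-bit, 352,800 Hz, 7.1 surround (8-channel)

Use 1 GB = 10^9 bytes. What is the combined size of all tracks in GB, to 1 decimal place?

2 h 3 min 21 s = 7,401 s.
Track A: 62,500 × 7,401 × 2 × 1 = 925,125,000 bytes.
Track B: 37,800 × 7,401 × 1 × 2 = 559,515,600 bytes.
Track C: 8,000 × 7,401 × 2 × 8 = 947,328,000 bytes.
Track D: 7,350 × 7,401 × 2 × 1 = 108,794,700 bytes.
Track E: 352,800 × 7,401 × 4 × 8 = 83,554,329,600 bytes.
Total = 86,095,092,900 bytes = 86.1 GB.

86.1 GB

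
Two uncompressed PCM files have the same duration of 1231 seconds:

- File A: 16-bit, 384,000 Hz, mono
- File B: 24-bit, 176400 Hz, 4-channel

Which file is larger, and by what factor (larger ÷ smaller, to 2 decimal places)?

File A: 384,000 × 2 × 1 = 768,000 bytes/s.
File B: 176,400 × 3 × 4 = 2,116,800 bytes/s.
File B is larger; ratio = 2,605,780,800 / 945,408,000 = 2.76.

File B, by a factor of 2.76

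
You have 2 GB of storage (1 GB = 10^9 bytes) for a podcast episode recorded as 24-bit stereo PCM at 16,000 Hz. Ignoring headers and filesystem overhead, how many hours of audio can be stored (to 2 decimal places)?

5.79 hours

Uncompressed byte rate = 16,000 × 3 × 2 = 96,000 bytes/s.
Capacity = 2 × 1,000,000,000 = 2,000,000,000 bytes.
2,000,000,000 / 96,000 ≈ 20833.33 s → 5.79 hours.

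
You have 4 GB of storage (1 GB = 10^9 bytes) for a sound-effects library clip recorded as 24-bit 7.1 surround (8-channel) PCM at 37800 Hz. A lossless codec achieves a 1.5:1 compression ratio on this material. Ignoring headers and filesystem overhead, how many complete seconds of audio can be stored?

Uncompressed byte rate = 37,800 × 3 × 8 = 907,200 bytes/s.
After 1.5:1 compression, effective rate ≈ 604800 bytes/s.
Capacity = 4 × 1,000,000,000 = 4,000,000,000 bytes.
4,000,000,000 / effective rate ≈ 6613.76 s → 6,613 seconds.

6,613 seconds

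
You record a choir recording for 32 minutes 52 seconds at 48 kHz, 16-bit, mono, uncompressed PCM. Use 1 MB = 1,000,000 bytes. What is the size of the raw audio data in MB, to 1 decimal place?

Duration = 32 minutes 52 seconds = 1,972 s.
Bytes = 48,000 samples/s × 1,972 s × 2 bytes/sample × 1 ch = 189,312,000 bytes.
189,312,000 / 1,000,000 = 189.3 MB.

189.3 MB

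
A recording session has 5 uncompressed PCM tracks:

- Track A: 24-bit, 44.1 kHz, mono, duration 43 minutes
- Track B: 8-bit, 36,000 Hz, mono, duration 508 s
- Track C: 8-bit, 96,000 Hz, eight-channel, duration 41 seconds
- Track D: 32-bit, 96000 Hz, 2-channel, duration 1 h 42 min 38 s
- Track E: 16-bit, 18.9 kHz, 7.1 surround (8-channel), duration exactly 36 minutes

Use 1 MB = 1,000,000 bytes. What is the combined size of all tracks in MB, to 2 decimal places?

5773.64 MB

Track A: 43 minutes = 2,580 s; 44,100 × 2,580 × 3 × 1 = 341,334,000 bytes.
Track B: 36,000 × 508 × 1 × 1 = 18,288,000 bytes.
Track C: 96,000 × 41 × 1 × 8 = 31,488,000 bytes.
Track D: 1 h 42 min 38 s = 6,158 s; 96,000 × 6,158 × 4 × 2 = 4,729,344,000 bytes.
Track E: exactly 36 minutes = 2,160 s; 18,900 × 2,160 × 2 × 8 = 653,184,000 bytes.
Total = 5,773,638,000 bytes = 5773.64 MB.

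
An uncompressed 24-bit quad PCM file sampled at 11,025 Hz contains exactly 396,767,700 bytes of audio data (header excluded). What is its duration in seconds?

2,999 seconds

Byte rate = 11,025 × 3 × 4 = 132,300 bytes/s.
Duration = 396,767,700 / 132,300 = 2,999 s.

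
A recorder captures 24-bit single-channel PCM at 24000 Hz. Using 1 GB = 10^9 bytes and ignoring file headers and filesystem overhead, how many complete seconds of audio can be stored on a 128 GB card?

1,777,777 seconds

Uncompressed byte rate = 24,000 × 3 × 1 = 72,000 bytes/s.
Capacity = 128 × 1,000,000,000 = 128,000,000,000 bytes.
128,000,000,000 / 72,000 ≈ 1777777.78 s → 1,777,777 seconds.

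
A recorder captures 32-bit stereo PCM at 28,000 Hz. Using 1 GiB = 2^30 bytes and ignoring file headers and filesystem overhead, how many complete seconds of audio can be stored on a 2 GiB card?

9,586 seconds

Uncompressed byte rate = 28,000 × 4 × 2 = 224,000 bytes/s.
Capacity = 2 × 1,073,741,824 = 2,147,483,648 bytes.
2,147,483,648 / 224,000 ≈ 9586.98 s → 9,586 seconds.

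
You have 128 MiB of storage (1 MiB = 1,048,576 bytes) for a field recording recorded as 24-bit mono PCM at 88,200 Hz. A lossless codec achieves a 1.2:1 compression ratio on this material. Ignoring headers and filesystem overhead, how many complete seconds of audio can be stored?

608 seconds

Uncompressed byte rate = 88,200 × 3 × 1 = 264,600 bytes/s.
After 1.2:1 compression, effective rate ≈ 220500 bytes/s.
Capacity = 128 × 1,048,576 = 134,217,728 bytes.
134,217,728 / effective rate ≈ 608.7 s → 608 seconds.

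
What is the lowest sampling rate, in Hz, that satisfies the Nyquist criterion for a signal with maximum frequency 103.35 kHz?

Minimum sample rate = 2 × 103,350 Hz = 206,700 Hz.

206,700 Hz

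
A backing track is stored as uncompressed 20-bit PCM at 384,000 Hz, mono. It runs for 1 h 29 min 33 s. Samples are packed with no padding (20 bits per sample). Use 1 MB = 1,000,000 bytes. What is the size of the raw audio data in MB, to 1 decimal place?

Duration = 1 h 29 min 33 s = 5,373 s.
Bits = 384,000 × 5,373 × 20 × 1 = 41,264,640,000 bits = 5,158,080,000 bytes.
5,158,080,000 / 1,000,000 = 5158.1 MB.

5158.1 MB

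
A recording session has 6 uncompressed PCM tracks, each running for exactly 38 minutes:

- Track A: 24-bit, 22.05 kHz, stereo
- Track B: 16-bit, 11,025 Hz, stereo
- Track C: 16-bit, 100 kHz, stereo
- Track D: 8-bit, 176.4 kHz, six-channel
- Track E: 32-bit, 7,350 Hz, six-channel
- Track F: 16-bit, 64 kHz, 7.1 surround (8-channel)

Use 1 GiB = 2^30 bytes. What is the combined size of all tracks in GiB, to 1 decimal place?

exactly 38 minutes = 2,280 s.
Track A: 22,050 × 2,280 × 3 × 2 = 301,644,000 bytes.
Track B: 11,025 × 2,280 × 2 × 2 = 100,548,000 bytes.
Track C: 100,000 × 2,280 × 2 × 2 = 912,000,000 bytes.
Track D: 176,400 × 2,280 × 1 × 6 = 2,413,152,000 bytes.
Track E: 7,350 × 2,280 × 4 × 6 = 402,192,000 bytes.
Track F: 64,000 × 2,280 × 2 × 8 = 2,334,720,000 bytes.
Total = 6,464,256,000 bytes = 6.0 GiB.

6.0 GiB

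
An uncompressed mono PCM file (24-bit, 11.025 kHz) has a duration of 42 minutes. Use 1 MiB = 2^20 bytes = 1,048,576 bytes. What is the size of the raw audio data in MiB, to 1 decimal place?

79.5 MiB

Duration = 42 minutes = 2,520 s.
Bytes = 11,025 samples/s × 2,520 s × 3 bytes/sample × 1 ch = 83,349,000 bytes.
83,349,000 / 1,048,576 = 79.5 MiB.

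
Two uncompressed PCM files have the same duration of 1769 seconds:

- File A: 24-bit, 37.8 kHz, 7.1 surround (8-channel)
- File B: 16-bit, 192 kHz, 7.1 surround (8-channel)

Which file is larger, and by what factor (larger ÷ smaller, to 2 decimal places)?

File A: 37,800 × 3 × 8 = 907,200 bytes/s.
File B: 192,000 × 2 × 8 = 3,072,000 bytes/s.
File B is larger; ratio = 5,434,368,000 / 1,604,836,800 = 3.39.

File B, by a factor of 3.39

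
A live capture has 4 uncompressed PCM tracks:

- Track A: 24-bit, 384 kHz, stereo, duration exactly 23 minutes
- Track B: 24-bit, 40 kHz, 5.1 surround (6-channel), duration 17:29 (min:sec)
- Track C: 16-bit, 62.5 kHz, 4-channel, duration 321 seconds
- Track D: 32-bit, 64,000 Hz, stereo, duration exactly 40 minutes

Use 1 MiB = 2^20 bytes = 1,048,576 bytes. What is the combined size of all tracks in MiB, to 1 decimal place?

Track A: exactly 23 minutes = 1,380 s; 384,000 × 1,380 × 3 × 2 = 3,179,520,000 bytes.
Track B: 17:29 (min:sec) = 1,049 s; 40,000 × 1,049 × 3 × 6 = 755,280,000 bytes.
Track C: 62,500 × 321 × 2 × 4 = 160,500,000 bytes.
Track D: exactly 40 minutes = 2,400 s; 64,000 × 2,400 × 4 × 2 = 1,228,800,000 bytes.
Total = 5,324,100,000 bytes = 5077.5 MiB.

5077.5 MiB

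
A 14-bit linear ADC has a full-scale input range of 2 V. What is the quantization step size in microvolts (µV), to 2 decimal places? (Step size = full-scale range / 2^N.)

2 V / 2^14 = 2 / 16,384 V = 122.07 µV.

122.07 µV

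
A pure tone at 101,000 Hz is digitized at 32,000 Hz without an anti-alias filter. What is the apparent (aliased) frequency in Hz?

Nyquist = 32,000/2 = 16,000 Hz; 101,000 Hz exceeds it.
Alias = |101,000 − 3×32,000| = |101,000 − 96,000| = 5,000 Hz.

5,000 Hz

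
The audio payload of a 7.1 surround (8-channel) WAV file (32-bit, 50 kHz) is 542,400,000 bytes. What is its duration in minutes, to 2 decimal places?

5.65 minutes

Byte rate = 50,000 × 4 × 8 = 1,600,000 bytes/s.
Duration = 542,400,000 / 1,600,000 = 339 s.
339 s / 60 = 5.65 minutes.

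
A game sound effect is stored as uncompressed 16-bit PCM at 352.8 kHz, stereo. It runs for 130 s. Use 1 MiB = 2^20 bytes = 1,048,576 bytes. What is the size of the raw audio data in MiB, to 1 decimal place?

Bytes = 352,800 samples/s × 130 s × 2 bytes/sample × 2 ch = 183,456,000 bytes.
183,456,000 / 1,048,576 = 175.0 MiB.

175.0 MiB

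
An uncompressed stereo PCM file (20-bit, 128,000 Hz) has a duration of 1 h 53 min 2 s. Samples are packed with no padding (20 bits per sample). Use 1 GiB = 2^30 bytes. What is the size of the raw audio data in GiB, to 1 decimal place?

Duration = 1 h 53 min 2 s = 6,782 s.
Bits = 128,000 × 6,782 × 20 × 2 = 34,723,840,000 bits = 4,340,480,000 bytes.
4,340,480,000 / 1,073,741,824 = 4.0 GiB.

4.0 GiB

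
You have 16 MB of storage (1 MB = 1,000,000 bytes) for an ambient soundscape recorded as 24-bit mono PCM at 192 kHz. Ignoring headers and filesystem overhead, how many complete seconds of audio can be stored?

Uncompressed byte rate = 192,000 × 3 × 1 = 576,000 bytes/s.
Capacity = 16 × 1,000,000 = 16,000,000 bytes.
16,000,000 / 576,000 ≈ 27.78 s → 27 seconds.

27 seconds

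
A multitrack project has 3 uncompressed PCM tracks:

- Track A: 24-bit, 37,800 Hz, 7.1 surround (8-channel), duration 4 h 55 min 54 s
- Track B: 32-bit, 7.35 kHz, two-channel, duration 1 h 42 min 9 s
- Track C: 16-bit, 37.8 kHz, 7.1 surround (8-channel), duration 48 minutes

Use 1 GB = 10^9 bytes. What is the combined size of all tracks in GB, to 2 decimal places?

18.21 GB

Track A: 4 h 55 min 54 s = 17,754 s; 37,800 × 17,754 × 3 × 8 = 16,106,428,800 bytes.
Track B: 1 h 42 min 9 s = 6,129 s; 7,350 × 6,129 × 4 × 2 = 360,385,200 bytes.
Track C: 48 minutes = 2,880 s; 37,800 × 2,880 × 2 × 8 = 1,741,824,000 bytes.
Total = 18,208,638,000 bytes = 18.21 GB.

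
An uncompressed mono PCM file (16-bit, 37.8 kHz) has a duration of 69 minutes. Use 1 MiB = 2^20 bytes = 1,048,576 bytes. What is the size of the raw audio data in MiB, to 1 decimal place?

298.5 MiB

Duration = 69 minutes = 4,140 s.
Bytes = 37,800 samples/s × 4,140 s × 2 bytes/sample × 1 ch = 312,984,000 bytes.
312,984,000 / 1,048,576 = 298.5 MiB.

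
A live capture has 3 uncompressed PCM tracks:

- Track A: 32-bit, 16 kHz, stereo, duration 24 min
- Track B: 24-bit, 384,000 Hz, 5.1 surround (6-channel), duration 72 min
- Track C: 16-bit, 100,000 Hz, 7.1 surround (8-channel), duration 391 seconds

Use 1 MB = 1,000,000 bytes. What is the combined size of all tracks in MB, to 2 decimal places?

30669.76 MB

Track A: 24 min = 1,440 s; 16,000 × 1,440 × 4 × 2 = 184,320,000 bytes.
Track B: 72 min = 4,320 s; 384,000 × 4,320 × 3 × 6 = 29,859,840,000 bytes.
Track C: 100,000 × 391 × 2 × 8 = 625,600,000 bytes.
Total = 30,669,760,000 bytes = 30669.76 MB.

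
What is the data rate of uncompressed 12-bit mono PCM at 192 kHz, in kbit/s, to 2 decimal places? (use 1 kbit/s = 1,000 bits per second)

Bit rate = 192,000 × 12 × 1 = 2,304,000 bits/s.
= 2304.00 kbit/s.

2304.00 kbit/s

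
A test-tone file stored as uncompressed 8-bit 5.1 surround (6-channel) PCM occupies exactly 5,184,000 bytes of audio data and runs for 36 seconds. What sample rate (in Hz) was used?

24,000 Hz

Bytes = sample_rate × seconds × bytes_per_sample × channels.
sample_rate = 5,184,000 / (36 × 1 × 6) = 5,184,000 / 216 = 24,000 Hz.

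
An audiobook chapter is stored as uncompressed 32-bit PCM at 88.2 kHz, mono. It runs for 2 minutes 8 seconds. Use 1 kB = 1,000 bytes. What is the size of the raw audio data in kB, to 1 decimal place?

45158.4 kB

Duration = 2 minutes 8 seconds = 128 s.
Bytes = 88,200 samples/s × 128 s × 4 bytes/sample × 1 ch = 45,158,400 bytes.
45,158,400 / 1,000 = 45158.4 kB.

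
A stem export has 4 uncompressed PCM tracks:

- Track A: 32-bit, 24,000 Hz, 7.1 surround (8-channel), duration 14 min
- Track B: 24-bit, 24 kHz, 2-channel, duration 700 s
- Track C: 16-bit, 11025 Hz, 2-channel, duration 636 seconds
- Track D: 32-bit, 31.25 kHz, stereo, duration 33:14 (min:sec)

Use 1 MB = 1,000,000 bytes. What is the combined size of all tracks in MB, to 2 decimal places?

1272.47 MB

Track A: 14 min = 840 s; 24,000 × 840 × 4 × 8 = 645,120,000 bytes.
Track B: 24,000 × 700 × 3 × 2 = 100,800,000 bytes.
Track C: 11,025 × 636 × 2 × 2 = 28,047,600 bytes.
Track D: 33:14 (min:sec) = 1,994 s; 31,250 × 1,994 × 4 × 2 = 498,500,000 bytes.
Total = 1,272,467,600 bytes = 1272.47 MB.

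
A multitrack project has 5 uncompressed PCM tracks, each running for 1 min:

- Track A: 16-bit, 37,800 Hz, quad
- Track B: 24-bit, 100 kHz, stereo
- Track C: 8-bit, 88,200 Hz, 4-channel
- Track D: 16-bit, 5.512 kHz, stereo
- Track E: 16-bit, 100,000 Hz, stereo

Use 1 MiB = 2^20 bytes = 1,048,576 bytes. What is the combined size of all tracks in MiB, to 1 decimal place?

1 min = 60 s.
Track A: 37,800 × 60 × 2 × 4 = 18,144,000 bytes.
Track B: 100,000 × 60 × 3 × 2 = 36,000,000 bytes.
Track C: 88,200 × 60 × 1 × 4 = 21,168,000 bytes.
Track D: 5,512 × 60 × 2 × 2 = 1,322,880 bytes.
Track E: 100,000 × 60 × 2 × 2 = 24,000,000 bytes.
Total = 100,634,880 bytes = 96.0 MiB.

96.0 MiB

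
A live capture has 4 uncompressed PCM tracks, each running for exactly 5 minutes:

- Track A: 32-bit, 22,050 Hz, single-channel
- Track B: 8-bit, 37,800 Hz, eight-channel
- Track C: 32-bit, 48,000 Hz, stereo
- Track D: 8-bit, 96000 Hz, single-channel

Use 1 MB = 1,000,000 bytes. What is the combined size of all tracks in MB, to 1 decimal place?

261.2 MB

exactly 5 minutes = 300 s.
Track A: 22,050 × 300 × 4 × 1 = 26,460,000 bytes.
Track B: 37,800 × 300 × 1 × 8 = 90,720,000 bytes.
Track C: 48,000 × 300 × 4 × 2 = 115,200,000 bytes.
Track D: 96,000 × 300 × 1 × 1 = 28,800,000 bytes.
Total = 261,180,000 bytes = 261.2 MB.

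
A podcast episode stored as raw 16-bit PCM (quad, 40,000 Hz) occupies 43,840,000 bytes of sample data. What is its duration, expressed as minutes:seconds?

2:17

Byte rate = 40,000 × 2 × 4 = 320,000 bytes/s.
Duration = 43,840,000 / 320,000 = 137 s.
137 s = 2:17.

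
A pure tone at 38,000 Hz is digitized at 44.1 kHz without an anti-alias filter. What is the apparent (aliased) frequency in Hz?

6,100 Hz

Nyquist = 44,100/2 = 22,050 Hz; 38,000 Hz exceeds it.
Alias = |38,000 − 1×44,100| = |38,000 − 44,100| = 6,100 Hz.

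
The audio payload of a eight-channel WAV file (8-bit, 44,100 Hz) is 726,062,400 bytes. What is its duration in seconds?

Byte rate = 44,100 × 1 × 8 = 352,800 bytes/s.
Duration = 726,062,400 / 352,800 = 2,058 s.

2,058 seconds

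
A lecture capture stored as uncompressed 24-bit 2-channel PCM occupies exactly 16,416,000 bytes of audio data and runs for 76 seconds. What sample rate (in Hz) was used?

36,000 Hz

Bytes = sample_rate × seconds × bytes_per_sample × channels.
sample_rate = 16,416,000 / (76 × 3 × 2) = 16,416,000 / 456 = 36,000 Hz.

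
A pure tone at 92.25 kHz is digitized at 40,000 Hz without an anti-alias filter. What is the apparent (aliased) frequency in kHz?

Nyquist = 40,000/2 = 20,000 Hz; 92,250 Hz exceeds it.
Alias = |92,250 − 2×40,000| = |92,250 − 80,000| = 12,250 Hz = 12.25 kHz.

12.25 kHz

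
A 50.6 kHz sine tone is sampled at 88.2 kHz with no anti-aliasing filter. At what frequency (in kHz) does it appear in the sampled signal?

37.6 kHz

Nyquist = 88,200/2 = 44,100 Hz; 50,600 Hz exceeds it.
Alias = |50,600 − 1×88,200| = |50,600 − 88,200| = 37,600 Hz = 37.6 kHz.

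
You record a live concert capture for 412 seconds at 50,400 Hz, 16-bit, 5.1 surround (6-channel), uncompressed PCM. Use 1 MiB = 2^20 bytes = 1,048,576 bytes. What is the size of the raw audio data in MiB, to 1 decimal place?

237.6 MiB

Bytes = 50,400 samples/s × 412 s × 2 bytes/sample × 6 ch = 249,177,600 bytes.
249,177,600 / 1,048,576 = 237.6 MiB.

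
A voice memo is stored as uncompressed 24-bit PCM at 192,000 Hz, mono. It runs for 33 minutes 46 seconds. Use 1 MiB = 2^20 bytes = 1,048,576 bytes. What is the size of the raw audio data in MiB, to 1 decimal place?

1112.9 MiB

Duration = 33 minutes 46 seconds = 2,026 s.
Bytes = 192,000 samples/s × 2,026 s × 3 bytes/sample × 1 ch = 1,166,976,000 bytes.
1,166,976,000 / 1,048,576 = 1112.9 MiB.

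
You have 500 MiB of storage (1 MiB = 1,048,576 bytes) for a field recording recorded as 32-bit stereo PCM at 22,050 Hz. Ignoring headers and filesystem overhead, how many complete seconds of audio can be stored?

2,972 seconds

Uncompressed byte rate = 22,050 × 4 × 2 = 176,400 bytes/s.
Capacity = 500 × 1,048,576 = 524,288,000 bytes.
524,288,000 / 176,400 ≈ 2972.15 s → 2,972 seconds.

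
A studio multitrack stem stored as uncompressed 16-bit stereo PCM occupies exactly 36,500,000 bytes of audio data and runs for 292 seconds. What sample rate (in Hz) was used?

31,250 Hz

Bytes = sample_rate × seconds × bytes_per_sample × channels.
sample_rate = 36,500,000 / (292 × 2 × 2) = 36,500,000 / 1,168 = 31,250 Hz.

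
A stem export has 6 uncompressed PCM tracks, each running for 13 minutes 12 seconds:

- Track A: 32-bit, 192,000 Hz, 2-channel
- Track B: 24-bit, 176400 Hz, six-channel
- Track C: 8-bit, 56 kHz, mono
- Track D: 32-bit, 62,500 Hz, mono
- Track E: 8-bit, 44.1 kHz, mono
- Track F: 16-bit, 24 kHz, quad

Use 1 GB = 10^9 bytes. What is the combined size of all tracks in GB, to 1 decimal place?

4.2 GB

13 minutes 12 seconds = 792 s.
Track A: 192,000 × 792 × 4 × 2 = 1,216,512,000 bytes.
Track B: 176,400 × 792 × 3 × 6 = 2,514,758,400 bytes.
Track C: 56,000 × 792 × 1 × 1 = 44,352,000 bytes.
Track D: 62,500 × 792 × 4 × 1 = 198,000,000 bytes.
Track E: 44,100 × 792 × 1 × 1 = 34,927,200 bytes.
Track F: 24,000 × 792 × 2 × 4 = 152,064,000 bytes.
Total = 4,160,613,600 bytes = 4.2 GB.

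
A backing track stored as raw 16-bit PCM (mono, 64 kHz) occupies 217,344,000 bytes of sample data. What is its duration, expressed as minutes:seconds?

28:18

Byte rate = 64,000 × 2 × 1 = 128,000 bytes/s.
Duration = 217,344,000 / 128,000 = 1,698 s.
1,698 s = 28:18.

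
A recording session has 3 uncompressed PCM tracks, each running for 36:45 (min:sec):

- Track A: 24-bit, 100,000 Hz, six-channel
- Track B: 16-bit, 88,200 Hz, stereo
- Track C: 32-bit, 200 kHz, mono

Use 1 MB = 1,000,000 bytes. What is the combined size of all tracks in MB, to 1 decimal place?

36:45 (min:sec) = 2,205 s.
Track A: 100,000 × 2,205 × 3 × 6 = 3,969,000,000 bytes.
Track B: 88,200 × 2,205 × 2 × 2 = 777,924,000 bytes.
Track C: 200,000 × 2,205 × 4 × 1 = 1,764,000,000 bytes.
Total = 6,510,924,000 bytes = 6510.9 MB.

6510.9 MB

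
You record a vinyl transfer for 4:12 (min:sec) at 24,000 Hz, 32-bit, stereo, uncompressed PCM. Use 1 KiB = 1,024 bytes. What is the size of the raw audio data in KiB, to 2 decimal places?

47250.00 KiB

Duration = 4:12 (min:sec) = 252 s.
Bytes = 24,000 samples/s × 252 s × 4 bytes/sample × 2 ch = 48,384,000 bytes.
48,384,000 / 1,024 = 47250.00 KiB.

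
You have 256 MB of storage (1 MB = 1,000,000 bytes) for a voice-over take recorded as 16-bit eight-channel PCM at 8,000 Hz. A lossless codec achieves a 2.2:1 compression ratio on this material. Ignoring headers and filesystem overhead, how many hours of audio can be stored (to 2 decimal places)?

Uncompressed byte rate = 8,000 × 2 × 8 = 128,000 bytes/s.
After 2.2:1 compression, effective rate ≈ 58181.82 bytes/s.
Capacity = 256 × 1,000,000 = 256,000,000 bytes.
256,000,000 / effective rate ≈ 4400 s → 1.22 hours.

1.22 hours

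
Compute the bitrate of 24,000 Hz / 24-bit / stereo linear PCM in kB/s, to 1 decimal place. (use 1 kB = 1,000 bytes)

Bit rate = 24,000 × 24 × 2 = 1,152,000 bits/s.
1,152,000 / 8 = 144,000 B/s = 144.0 kB/s.

144.0 kB/s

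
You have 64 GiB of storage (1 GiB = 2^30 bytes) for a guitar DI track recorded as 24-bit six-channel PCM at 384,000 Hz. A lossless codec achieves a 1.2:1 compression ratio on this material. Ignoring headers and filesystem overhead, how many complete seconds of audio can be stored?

Uncompressed byte rate = 384,000 × 3 × 6 = 6,912,000 bytes/s.
After 1.2:1 compression, effective rate ≈ 5760000 bytes/s.
Capacity = 64 × 1,073,741,824 = 68,719,476,736 bytes.
68,719,476,736 / effective rate ≈ 11930.46 s → 11,930 seconds.

11,930 seconds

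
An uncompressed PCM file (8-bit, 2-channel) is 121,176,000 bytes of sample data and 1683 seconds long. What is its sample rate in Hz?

36,000 Hz

Bytes = sample_rate × seconds × bytes_per_sample × channels.
sample_rate = 121,176,000 / (1,683 × 1 × 2) = 121,176,000 / 3,366 = 36,000 Hz.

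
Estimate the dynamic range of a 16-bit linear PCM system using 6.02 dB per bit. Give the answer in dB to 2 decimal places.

96.32 dB

16 × 6.02 = 96.32 dB.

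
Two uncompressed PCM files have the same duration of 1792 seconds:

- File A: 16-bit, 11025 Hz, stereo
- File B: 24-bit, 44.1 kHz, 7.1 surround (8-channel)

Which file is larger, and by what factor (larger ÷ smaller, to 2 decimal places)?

File B, by a factor of 24.00

File A: 11,025 × 2 × 2 = 44,100 bytes/s.
File B: 44,100 × 3 × 8 = 1,058,400 bytes/s.
File B is larger; ratio = 1,896,652,800 / 79,027,200 = 24.00.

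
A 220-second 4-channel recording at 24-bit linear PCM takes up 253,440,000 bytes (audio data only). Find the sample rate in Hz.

Bytes = sample_rate × seconds × bytes_per_sample × channels.
sample_rate = 253,440,000 / (220 × 3 × 4) = 253,440,000 / 2,640 = 96,000 Hz.

96,000 Hz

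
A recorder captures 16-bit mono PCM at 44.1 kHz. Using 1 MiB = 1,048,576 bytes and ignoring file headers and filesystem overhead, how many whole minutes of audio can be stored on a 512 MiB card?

Uncompressed byte rate = 44,100 × 2 × 1 = 88,200 bytes/s.
Capacity = 512 × 1,048,576 = 536,870,912 bytes.
536,870,912 / 88,200 ≈ 6086.97 s → 101 minutes.

101 minutes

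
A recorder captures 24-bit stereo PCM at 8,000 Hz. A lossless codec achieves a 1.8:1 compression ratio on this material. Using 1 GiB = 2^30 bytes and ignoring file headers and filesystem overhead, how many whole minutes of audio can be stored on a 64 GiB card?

42,949 minutes

Uncompressed byte rate = 8,000 × 3 × 2 = 48,000 bytes/s.
After 1.8:1 compression, effective rate ≈ 26666.67 bytes/s.
Capacity = 64 × 1,073,741,824 = 68,719,476,736 bytes.
68,719,476,736 / effective rate ≈ 2576980.38 s → 42,949 minutes.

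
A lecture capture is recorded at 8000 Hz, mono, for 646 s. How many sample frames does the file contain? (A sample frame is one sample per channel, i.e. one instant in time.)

5,168,000 sample frames

8,000 samples/s × 646 s = 5,168,000 frames.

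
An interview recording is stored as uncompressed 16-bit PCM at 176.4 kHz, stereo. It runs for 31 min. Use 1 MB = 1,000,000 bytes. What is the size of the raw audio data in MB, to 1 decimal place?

1312.4 MB

Duration = 31 min = 1,860 s.
Bytes = 176,400 samples/s × 1,860 s × 2 bytes/sample × 2 ch = 1,312,416,000 bytes.
1,312,416,000 / 1,000,000 = 1312.4 MB.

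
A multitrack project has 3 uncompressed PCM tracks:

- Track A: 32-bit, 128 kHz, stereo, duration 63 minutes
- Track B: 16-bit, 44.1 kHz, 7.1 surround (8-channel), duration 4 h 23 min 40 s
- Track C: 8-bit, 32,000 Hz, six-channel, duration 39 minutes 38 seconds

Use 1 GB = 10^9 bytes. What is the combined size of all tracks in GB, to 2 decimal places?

15.49 GB

Track A: 63 minutes = 3,780 s; 128,000 × 3,780 × 4 × 2 = 3,870,720,000 bytes.
Track B: 4 h 23 min 40 s = 15,820 s; 44,100 × 15,820 × 2 × 8 = 11,162,592,000 bytes.
Track C: 39 minutes 38 seconds = 2,378 s; 32,000 × 2,378 × 1 × 6 = 456,576,000 bytes.
Total = 15,489,888,000 bytes = 15.49 GB.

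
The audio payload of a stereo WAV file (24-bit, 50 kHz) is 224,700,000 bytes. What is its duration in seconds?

Byte rate = 50,000 × 3 × 2 = 300,000 bytes/s.
Duration = 224,700,000 / 300,000 = 749 s.

749 seconds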